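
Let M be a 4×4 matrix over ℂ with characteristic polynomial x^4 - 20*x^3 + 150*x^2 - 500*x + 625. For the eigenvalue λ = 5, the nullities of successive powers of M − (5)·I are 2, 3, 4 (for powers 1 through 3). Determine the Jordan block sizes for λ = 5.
Block sizes for λ = 5: [3, 1]

From the dimensions of kernels of powers, the number of Jordan blocks of size at least j is d_j − d_{j−1} where d_j = dim ker(N^j) (with d_0 = 0). Computing the differences gives [2, 1, 1].
The number of blocks of size exactly k is (#blocks of size ≥ k) − (#blocks of size ≥ k + 1), so the partition is: 1 block(s) of size 1, 1 block(s) of size 3.
In nonincreasing order the block sizes are [3, 1].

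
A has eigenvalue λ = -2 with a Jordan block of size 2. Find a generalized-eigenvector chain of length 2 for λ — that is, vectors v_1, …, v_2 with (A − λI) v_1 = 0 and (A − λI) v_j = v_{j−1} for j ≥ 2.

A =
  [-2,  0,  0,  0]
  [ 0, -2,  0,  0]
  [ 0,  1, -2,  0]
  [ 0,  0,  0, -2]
A Jordan chain for λ = -2 of length 2:
v_1 = (0, 0, 1, 0)ᵀ
v_2 = (0, 1, 0, 0)ᵀ

Let N = A − (-2)·I. We want v_2 with N^2 v_2 = 0 but N^1 v_2 ≠ 0; then v_{j-1} := N · v_j for j = 2, …, 2.

Pick v_2 = (0, 1, 0, 0)ᵀ.
Then v_1 = N · v_2 = (0, 0, 1, 0)ᵀ.

Sanity check: (A − (-2)·I) v_1 = (0, 0, 0, 0)ᵀ = 0. ✓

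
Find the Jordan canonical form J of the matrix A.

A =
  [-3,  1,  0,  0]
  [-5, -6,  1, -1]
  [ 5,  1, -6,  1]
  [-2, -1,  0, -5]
J_3(-5) ⊕ J_1(-5)

The characteristic polynomial is
  det(x·I − A) = x^4 + 20*x^3 + 150*x^2 + 500*x + 625 = (x + 5)^4

Eigenvalues and multiplicities (the geometric multiplicity of λ is n − rank(A − λI), which equals the number of Jordan blocks for λ):
  λ = -5: algebraic multiplicity = 4, geometric multiplicity = 2

Determining the block sizes for each eigenvalue:
  λ = -5: with am = 4 and gm = 2, the partition is not yet determined (e.g. several partitions of 4 into 2 parts exist). Let N = A − (-5)·I. Computing rank(N^1) = 2, rank(N^2) = 1, rank(N^3) = 0; the number of blocks of size ≥ j is rank(N^{j−1}) − rank(N^j), giving [2, 1, 1]. So we have 1 block(s) of size 3, 1 block(s) of size 1 → block sizes [3, 1]

Assembling the blocks gives a Jordan form
J =
  [-5,  1,  0,  0]
  [ 0, -5,  1,  0]
  [ 0,  0, -5,  0]
  [ 0,  0,  0, -5]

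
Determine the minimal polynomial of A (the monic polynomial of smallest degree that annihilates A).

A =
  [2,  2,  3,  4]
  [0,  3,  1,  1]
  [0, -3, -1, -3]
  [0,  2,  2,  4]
x^3 - 6*x^2 + 12*x - 8

The characteristic polynomial is χ_A(x) = (x - 2)^4, so the eigenvalues are known. The minimal polynomial is
  m_A(x) = Π_λ (x − λ)^{k_λ}
where k_λ is the size of the *largest* Jordan block for λ (equivalently, the smallest k with (A − λI)^k v = 0 for every generalised eigenvector v of λ).

  λ = 2: largest Jordan block has size 3, contributing (x − 2)^3

So m_A(x) = (x - 2)^3 = x^3 - 6*x^2 + 12*x - 8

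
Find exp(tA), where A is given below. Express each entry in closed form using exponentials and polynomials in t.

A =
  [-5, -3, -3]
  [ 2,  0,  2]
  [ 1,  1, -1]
e^{tA} =
  [-3*t*exp(-2*t) + exp(-2*t), -3*t*exp(-2*t), -3*t*exp(-2*t)]
  [2*t*exp(-2*t), 2*t*exp(-2*t) + exp(-2*t), 2*t*exp(-2*t)]
  [t*exp(-2*t), t*exp(-2*t), t*exp(-2*t) + exp(-2*t)]

Strategy: write A = P · J · P⁻¹ where J is a Jordan canonical form, so e^{tA} = P · e^{tJ} · P⁻¹, and e^{tJ} can be computed block-by-block.

A has Jordan form
J =
  [-2,  1,  0]
  [ 0, -2,  0]
  [ 0,  0, -2]
(up to reordering of blocks).

Per-block formulas:
  For a 1×1 block at λ = -2: exp(t · [-2]) = [e^(-2t)].
  For a 2×2 Jordan block J_2(-2): exp(t · J_2(-2)) = e^(-2t)·(I + t·N), where N is the 2×2 nilpotent shift.

After assembling e^{tJ} and conjugating by P, we get:

e^{tA} =
  [-3*t*exp(-2*t) + exp(-2*t), -3*t*exp(-2*t), -3*t*exp(-2*t)]
  [2*t*exp(-2*t), 2*t*exp(-2*t) + exp(-2*t), 2*t*exp(-2*t)]
  [t*exp(-2*t), t*exp(-2*t), t*exp(-2*t) + exp(-2*t)]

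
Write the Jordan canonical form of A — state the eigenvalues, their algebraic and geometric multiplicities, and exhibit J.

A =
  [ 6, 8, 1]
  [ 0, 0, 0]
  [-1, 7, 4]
J_1(0) ⊕ J_2(5)

The characteristic polynomial is
  det(x·I − A) = x^3 - 10*x^2 + 25*x = x*(x - 5)^2

Eigenvalues and multiplicities (the geometric multiplicity of λ is n − rank(A − λI), which equals the number of Jordan blocks for λ):
  λ = 0: algebraic multiplicity = 1, geometric multiplicity = 1
  λ = 5: algebraic multiplicity = 2, geometric multiplicity = 1

Determining the block sizes for each eigenvalue:
  λ = 0: one block (gm = 1), so the single block has size am = 1 → block sizes [1]
  λ = 5: one block (gm = 1), so the single block has size am = 2 → block sizes [2]

Assembling the blocks gives a Jordan form
J =
  [0, 0, 0]
  [0, 5, 1]
  [0, 0, 5]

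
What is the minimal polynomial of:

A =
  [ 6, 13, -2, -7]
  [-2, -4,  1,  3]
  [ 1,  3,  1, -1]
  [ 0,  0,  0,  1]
x^3 - 3*x^2 + 3*x - 1

The characteristic polynomial is χ_A(x) = (x - 1)^4, so the eigenvalues are known. The minimal polynomial is
  m_A(x) = Π_λ (x − λ)^{k_λ}
where k_λ is the size of the *largest* Jordan block for λ (equivalently, the smallest k with (A − λI)^k v = 0 for every generalised eigenvector v of λ).

  λ = 1: largest Jordan block has size 3, contributing (x − 1)^3

So m_A(x) = (x - 1)^3 = x^3 - 3*x^2 + 3*x - 1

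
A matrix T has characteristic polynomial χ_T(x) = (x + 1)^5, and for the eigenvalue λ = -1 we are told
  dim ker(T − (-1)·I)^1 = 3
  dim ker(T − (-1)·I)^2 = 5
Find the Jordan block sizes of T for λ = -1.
Block sizes for λ = -1: [2, 2, 1]

From the dimensions of kernels of powers, the number of Jordan blocks of size at least j is d_j − d_{j−1} where d_j = dim ker(N^j) (with d_0 = 0). Computing the differences gives [3, 2].
The number of blocks of size exactly k is (#blocks of size ≥ k) − (#blocks of size ≥ k + 1), so the partition is: 1 block(s) of size 1, 2 block(s) of size 2.
In nonincreasing order the block sizes are [2, 2, 1].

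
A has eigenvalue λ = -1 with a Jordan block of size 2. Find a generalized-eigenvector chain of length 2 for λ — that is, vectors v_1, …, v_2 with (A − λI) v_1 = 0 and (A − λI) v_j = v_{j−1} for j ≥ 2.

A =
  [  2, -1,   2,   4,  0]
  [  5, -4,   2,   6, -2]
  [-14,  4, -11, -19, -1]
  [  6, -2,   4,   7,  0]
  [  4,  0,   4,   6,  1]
A Jordan chain for λ = -1 of length 2:
v_1 = (3, 5, -14, 6, 4)ᵀ
v_2 = (1, 0, 0, 0, 0)ᵀ

Let N = A − (-1)·I. We want v_2 with N^2 v_2 = 0 but N^1 v_2 ≠ 0; then v_{j-1} := N · v_j for j = 2, …, 2.

Pick v_2 = (1, 0, 0, 0, 0)ᵀ.
Then v_1 = N · v_2 = (3, 5, -14, 6, 4)ᵀ.

Sanity check: (A − (-1)·I) v_1 = (0, 0, 0, 0, 0)ᵀ = 0. ✓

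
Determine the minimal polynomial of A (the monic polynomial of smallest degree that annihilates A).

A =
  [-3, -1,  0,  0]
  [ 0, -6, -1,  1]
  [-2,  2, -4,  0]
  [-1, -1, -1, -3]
x^3 + 12*x^2 + 48*x + 64

The characteristic polynomial is χ_A(x) = (x + 4)^4, so the eigenvalues are known. The minimal polynomial is
  m_A(x) = Π_λ (x − λ)^{k_λ}
where k_λ is the size of the *largest* Jordan block for λ (equivalently, the smallest k with (A − λI)^k v = 0 for every generalised eigenvector v of λ).

  λ = -4: largest Jordan block has size 3, contributing (x + 4)^3

So m_A(x) = (x + 4)^3 = x^3 + 12*x^2 + 48*x + 64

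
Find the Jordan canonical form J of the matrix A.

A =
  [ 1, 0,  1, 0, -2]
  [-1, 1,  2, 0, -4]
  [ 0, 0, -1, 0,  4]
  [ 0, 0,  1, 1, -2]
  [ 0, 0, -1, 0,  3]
J_3(1) ⊕ J_1(1) ⊕ J_1(1)

The characteristic polynomial is
  det(x·I − A) = x^5 - 5*x^4 + 10*x^3 - 10*x^2 + 5*x - 1 = (x - 1)^5

Eigenvalues and multiplicities (the geometric multiplicity of λ is n − rank(A − λI), which equals the number of Jordan blocks for λ):
  λ = 1: algebraic multiplicity = 5, geometric multiplicity = 3

Determining the block sizes for each eigenvalue:
  λ = 1: with am = 5 and gm = 3, the partition is not yet determined (e.g. several partitions of 5 into 3 parts exist). Let N = A − (1)·I. Computing rank(N^1) = 2, rank(N^2) = 1, rank(N^3) = 0; the number of blocks of size ≥ j is rank(N^{j−1}) − rank(N^j), giving [3, 1, 1]. So we have 1 block(s) of size 3, 2 block(s) of size 1 → block sizes [3, 1, 1]

Assembling the blocks gives a Jordan form
J =
  [1, 1, 0, 0, 0]
  [0, 1, 1, 0, 0]
  [0, 0, 1, 0, 0]
  [0, 0, 0, 1, 0]
  [0, 0, 0, 0, 1]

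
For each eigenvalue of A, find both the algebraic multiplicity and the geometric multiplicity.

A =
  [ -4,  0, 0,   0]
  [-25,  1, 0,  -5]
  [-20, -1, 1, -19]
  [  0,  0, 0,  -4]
λ = -4: alg = 2, geom = 2; λ = 1: alg = 2, geom = 1

Step 1 — factor the characteristic polynomial to read off the algebraic multiplicities:
  χ_A(x) = (x - 1)^2*(x + 4)^2

Step 2 — compute geometric multiplicities via the rank-nullity identity g(λ) = n − rank(A − λI):
  rank(A − (-4)·I) = 2, so dim ker(A − (-4)·I) = n − 2 = 2
  rank(A − (1)·I) = 3, so dim ker(A − (1)·I) = n − 3 = 1

Summary:
  λ = -4: algebraic multiplicity = 2, geometric multiplicity = 2
  λ = 1: algebraic multiplicity = 2, geometric multiplicity = 1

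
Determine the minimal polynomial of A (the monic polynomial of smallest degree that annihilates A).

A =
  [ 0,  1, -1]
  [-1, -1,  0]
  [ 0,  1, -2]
x^3 + 3*x^2 + 3*x + 1

The characteristic polynomial is χ_A(x) = (x + 1)^3, so the eigenvalues are known. The minimal polynomial is
  m_A(x) = Π_λ (x − λ)^{k_λ}
where k_λ is the size of the *largest* Jordan block for λ (equivalently, the smallest k with (A − λI)^k v = 0 for every generalised eigenvector v of λ).

  λ = -1: largest Jordan block has size 3, contributing (x + 1)^3

So m_A(x) = (x + 1)^3 = x^3 + 3*x^2 + 3*x + 1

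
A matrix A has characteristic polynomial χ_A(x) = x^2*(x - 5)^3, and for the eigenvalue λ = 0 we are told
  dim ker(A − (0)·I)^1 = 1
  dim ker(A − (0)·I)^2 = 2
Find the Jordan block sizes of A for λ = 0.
Block sizes for λ = 0: [2]

From the dimensions of kernels of powers, the number of Jordan blocks of size at least j is d_j − d_{j−1} where d_j = dim ker(N^j) (with d_0 = 0). Computing the differences gives [1, 1].
The number of blocks of size exactly k is (#blocks of size ≥ k) − (#blocks of size ≥ k + 1), so the partition is: 1 block(s) of size 2.
In nonincreasing order the block sizes are [2].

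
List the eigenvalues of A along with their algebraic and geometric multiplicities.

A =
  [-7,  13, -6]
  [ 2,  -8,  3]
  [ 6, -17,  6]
λ = -3: alg = 3, geom = 1

Step 1 — factor the characteristic polynomial to read off the algebraic multiplicities:
  χ_A(x) = (x + 3)^3

Step 2 — compute geometric multiplicities via the rank-nullity identity g(λ) = n − rank(A − λI):
  rank(A − (-3)·I) = 2, so dim ker(A − (-3)·I) = n − 2 = 1

Summary:
  λ = -3: algebraic multiplicity = 3, geometric multiplicity = 1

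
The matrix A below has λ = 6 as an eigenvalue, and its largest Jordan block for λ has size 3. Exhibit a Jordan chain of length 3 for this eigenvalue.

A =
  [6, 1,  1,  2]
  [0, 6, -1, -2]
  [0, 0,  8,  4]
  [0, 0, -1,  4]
A Jordan chain for λ = 6 of length 3:
v_1 = (-1, 0, 0, 0)ᵀ
v_2 = (1, -1, 2, -1)ᵀ
v_3 = (0, 0, 1, 0)ᵀ

Let N = A − (6)·I. We want v_3 with N^3 v_3 = 0 but N^2 v_3 ≠ 0; then v_{j-1} := N · v_j for j = 3, …, 2.

Pick v_3 = (0, 0, 1, 0)ᵀ.
Then v_2 = N · v_3 = (1, -1, 2, -1)ᵀ.
Then v_1 = N · v_2 = (-1, 0, 0, 0)ᵀ.

Sanity check: (A − (6)·I) v_1 = (0, 0, 0, 0)ᵀ = 0. ✓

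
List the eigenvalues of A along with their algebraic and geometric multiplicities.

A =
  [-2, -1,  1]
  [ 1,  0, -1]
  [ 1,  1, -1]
λ = -1: alg = 3, geom = 1

Step 1 — factor the characteristic polynomial to read off the algebraic multiplicities:
  χ_A(x) = (x + 1)^3

Step 2 — compute geometric multiplicities via the rank-nullity identity g(λ) = n − rank(A − λI):
  rank(A − (-1)·I) = 2, so dim ker(A − (-1)·I) = n − 2 = 1

Summary:
  λ = -1: algebraic multiplicity = 3, geometric multiplicity = 1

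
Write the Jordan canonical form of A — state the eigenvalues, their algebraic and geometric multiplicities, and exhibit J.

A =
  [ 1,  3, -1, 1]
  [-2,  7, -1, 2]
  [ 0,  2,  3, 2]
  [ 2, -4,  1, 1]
J_2(3) ⊕ J_2(3)

The characteristic polynomial is
  det(x·I − A) = x^4 - 12*x^3 + 54*x^2 - 108*x + 81 = (x - 3)^4

Eigenvalues and multiplicities (the geometric multiplicity of λ is n − rank(A − λI), which equals the number of Jordan blocks for λ):
  λ = 3: algebraic multiplicity = 4, geometric multiplicity = 2

Determining the block sizes for each eigenvalue:
  λ = 3: with am = 4 and gm = 2, the partition is not yet determined (e.g. several partitions of 4 into 2 parts exist). Let N = A − (3)·I. Computing rank(N^1) = 2, rank(N^2) = 0; the number of blocks of size ≥ j is rank(N^{j−1}) − rank(N^j), giving [2, 2]. So we have 2 block(s) of size 2 → block sizes [2, 2]

Assembling the blocks gives a Jordan form
J =
  [3, 1, 0, 0]
  [0, 3, 0, 0]
  [0, 0, 3, 1]
  [0, 0, 0, 3]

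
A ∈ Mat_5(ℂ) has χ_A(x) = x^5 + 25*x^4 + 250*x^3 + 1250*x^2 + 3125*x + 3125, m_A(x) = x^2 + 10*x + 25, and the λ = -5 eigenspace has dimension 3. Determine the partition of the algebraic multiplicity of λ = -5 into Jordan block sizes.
Block sizes for λ = -5: [2, 2, 1]

Step 1 — from the characteristic polynomial, algebraic multiplicity of λ = -5 is 5. From dim ker(A − (-5)·I) = 3, there are exactly 3 Jordan blocks for λ = -5.
Step 2 — from the minimal polynomial, the factor (x + 5)^2 tells us the largest block for λ = -5 has size 2.
Step 3 — with total size 5, 3 blocks, and largest block 2, the block sizes (in nonincreasing order) are [2, 2, 1].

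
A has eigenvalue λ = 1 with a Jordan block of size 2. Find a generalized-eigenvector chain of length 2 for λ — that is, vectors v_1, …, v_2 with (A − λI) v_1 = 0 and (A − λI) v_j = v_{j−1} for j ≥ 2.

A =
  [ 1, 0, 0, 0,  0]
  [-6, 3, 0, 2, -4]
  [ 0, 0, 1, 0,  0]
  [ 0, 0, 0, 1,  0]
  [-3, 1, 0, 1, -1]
A Jordan chain for λ = 1 of length 2:
v_1 = (0, -6, 0, 0, -3)ᵀ
v_2 = (1, 0, 0, 0, 0)ᵀ

Let N = A − (1)·I. We want v_2 with N^2 v_2 = 0 but N^1 v_2 ≠ 0; then v_{j-1} := N · v_j for j = 2, …, 2.

Pick v_2 = (1, 0, 0, 0, 0)ᵀ.
Then v_1 = N · v_2 = (0, -6, 0, 0, -3)ᵀ.

Sanity check: (A − (1)·I) v_1 = (0, 0, 0, 0, 0)ᵀ = 0. ✓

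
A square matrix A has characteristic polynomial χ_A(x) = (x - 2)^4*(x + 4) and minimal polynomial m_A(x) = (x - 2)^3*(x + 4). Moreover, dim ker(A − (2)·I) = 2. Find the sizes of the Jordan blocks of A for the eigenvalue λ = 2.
Block sizes for λ = 2: [3, 1]

Step 1 — from the characteristic polynomial, algebraic multiplicity of λ = 2 is 4. From dim ker(A − (2)·I) = 2, there are exactly 2 Jordan blocks for λ = 2.
Step 2 — from the minimal polynomial, the factor (x − 2)^3 tells us the largest block for λ = 2 has size 3.
Step 3 — with total size 4, 2 blocks, and largest block 3, the block sizes (in nonincreasing order) are [3, 1].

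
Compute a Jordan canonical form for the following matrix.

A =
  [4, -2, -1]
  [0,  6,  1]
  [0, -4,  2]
J_2(4) ⊕ J_1(4)

The characteristic polynomial is
  det(x·I − A) = x^3 - 12*x^2 + 48*x - 64 = (x - 4)^3

Eigenvalues and multiplicities (the geometric multiplicity of λ is n − rank(A − λI), which equals the number of Jordan blocks for λ):
  λ = 4: algebraic multiplicity = 3, geometric multiplicity = 2

Determining the block sizes for each eigenvalue:
  λ = 4: 2 blocks summing to 3 forces exactly one block of size 2 and the rest size 1 → block sizes [2, 1]

Assembling the blocks gives a Jordan form
J =
  [4, 1, 0]
  [0, 4, 0]
  [0, 0, 4]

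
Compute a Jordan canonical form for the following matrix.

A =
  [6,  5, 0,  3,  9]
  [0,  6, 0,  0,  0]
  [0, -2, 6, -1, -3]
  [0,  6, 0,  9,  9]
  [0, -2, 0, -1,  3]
J_2(6) ⊕ J_2(6) ⊕ J_1(6)

The characteristic polynomial is
  det(x·I − A) = x^5 - 30*x^4 + 360*x^3 - 2160*x^2 + 6480*x - 7776 = (x - 6)^5

Eigenvalues and multiplicities (the geometric multiplicity of λ is n − rank(A − λI), which equals the number of Jordan blocks for λ):
  λ = 6: algebraic multiplicity = 5, geometric multiplicity = 3

Determining the block sizes for each eigenvalue:
  λ = 6: with am = 5 and gm = 3, the partition is not yet determined (e.g. several partitions of 5 into 3 parts exist). Let N = A − (6)·I. Computing rank(N^1) = 2, rank(N^2) = 0; the number of blocks of size ≥ j is rank(N^{j−1}) − rank(N^j), giving [3, 2]. So we have 2 block(s) of size 2, 1 block(s) of size 1 → block sizes [2, 2, 1]

Assembling the blocks gives a Jordan form
J =
  [6, 1, 0, 0, 0]
  [0, 6, 0, 0, 0]
  [0, 0, 6, 1, 0]
  [0, 0, 0, 6, 0]
  [0, 0, 0, 0, 6]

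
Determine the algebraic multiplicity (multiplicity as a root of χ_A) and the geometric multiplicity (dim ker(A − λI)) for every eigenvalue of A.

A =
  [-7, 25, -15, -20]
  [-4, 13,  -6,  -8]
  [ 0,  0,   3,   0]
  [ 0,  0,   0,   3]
λ = 3: alg = 4, geom = 3

Step 1 — factor the characteristic polynomial to read off the algebraic multiplicities:
  χ_A(x) = (x - 3)^4

Step 2 — compute geometric multiplicities via the rank-nullity identity g(λ) = n − rank(A − λI):
  rank(A − (3)·I) = 1, so dim ker(A − (3)·I) = n − 1 = 3

Summary:
  λ = 3: algebraic multiplicity = 4, geometric multiplicity = 3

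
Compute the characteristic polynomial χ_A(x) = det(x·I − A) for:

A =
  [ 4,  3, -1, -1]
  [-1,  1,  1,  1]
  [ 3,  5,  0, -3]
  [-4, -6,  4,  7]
x^4 - 12*x^3 + 54*x^2 - 108*x + 81

Expanding det(x·I − A) (e.g. by cofactor expansion or by noting that A is similar to its Jordan form J, which has the same characteristic polynomial as A) gives
  χ_A(x) = x^4 - 12*x^3 + 54*x^2 - 108*x + 81
which factors as (x - 3)^4. The eigenvalues (with algebraic multiplicities) are λ = 3 with multiplicity 4.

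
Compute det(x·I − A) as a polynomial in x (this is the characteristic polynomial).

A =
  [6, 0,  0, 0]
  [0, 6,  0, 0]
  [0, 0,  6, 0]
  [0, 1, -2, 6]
x^4 - 24*x^3 + 216*x^2 - 864*x + 1296

Expanding det(x·I − A) (e.g. by cofactor expansion or by noting that A is similar to its Jordan form J, which has the same characteristic polynomial as A) gives
  χ_A(x) = x^4 - 24*x^3 + 216*x^2 - 864*x + 1296
which factors as (x - 6)^4. The eigenvalues (with algebraic multiplicities) are λ = 6 with multiplicity 4.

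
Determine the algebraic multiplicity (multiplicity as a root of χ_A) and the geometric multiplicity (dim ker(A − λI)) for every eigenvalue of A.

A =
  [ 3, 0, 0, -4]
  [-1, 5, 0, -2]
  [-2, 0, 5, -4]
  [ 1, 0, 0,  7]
λ = 5: alg = 4, geom = 3

Step 1 — factor the characteristic polynomial to read off the algebraic multiplicities:
  χ_A(x) = (x - 5)^4

Step 2 — compute geometric multiplicities via the rank-nullity identity g(λ) = n − rank(A − λI):
  rank(A − (5)·I) = 1, so dim ker(A − (5)·I) = n − 1 = 3

Summary:
  λ = 5: algebraic multiplicity = 4, geometric multiplicity = 3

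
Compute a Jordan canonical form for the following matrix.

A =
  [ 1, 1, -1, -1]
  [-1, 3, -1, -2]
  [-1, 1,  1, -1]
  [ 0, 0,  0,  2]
J_1(1) ⊕ J_2(2) ⊕ J_1(2)

The characteristic polynomial is
  det(x·I − A) = x^4 - 7*x^3 + 18*x^2 - 20*x + 8 = (x - 2)^3*(x - 1)

Eigenvalues and multiplicities (the geometric multiplicity of λ is n − rank(A − λI), which equals the number of Jordan blocks for λ):
  λ = 1: algebraic multiplicity = 1, geometric multiplicity = 1
  λ = 2: algebraic multiplicity = 3, geometric multiplicity = 2

Determining the block sizes for each eigenvalue:
  λ = 1: one block (gm = 1), so the single block has size am = 1 → block sizes [1]
  λ = 2: 2 blocks summing to 3 forces exactly one block of size 2 and the rest size 1 → block sizes [2, 1]

Assembling the blocks gives a Jordan form
J =
  [1, 0, 0, 0]
  [0, 2, 1, 0]
  [0, 0, 2, 0]
  [0, 0, 0, 2]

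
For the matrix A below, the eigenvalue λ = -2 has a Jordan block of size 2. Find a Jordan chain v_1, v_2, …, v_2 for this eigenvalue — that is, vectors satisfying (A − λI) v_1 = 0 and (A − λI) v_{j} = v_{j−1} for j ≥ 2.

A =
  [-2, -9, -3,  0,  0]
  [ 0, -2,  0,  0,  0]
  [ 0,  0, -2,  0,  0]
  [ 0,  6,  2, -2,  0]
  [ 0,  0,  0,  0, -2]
A Jordan chain for λ = -2 of length 2:
v_1 = (-9, 0, 0, 6, 0)ᵀ
v_2 = (0, 1, 0, 0, 0)ᵀ

Let N = A − (-2)·I. We want v_2 with N^2 v_2 = 0 but N^1 v_2 ≠ 0; then v_{j-1} := N · v_j for j = 2, …, 2.

Pick v_2 = (0, 1, 0, 0, 0)ᵀ.
Then v_1 = N · v_2 = (-9, 0, 0, 6, 0)ᵀ.

Sanity check: (A − (-2)·I) v_1 = (0, 0, 0, 0, 0)ᵀ = 0. ✓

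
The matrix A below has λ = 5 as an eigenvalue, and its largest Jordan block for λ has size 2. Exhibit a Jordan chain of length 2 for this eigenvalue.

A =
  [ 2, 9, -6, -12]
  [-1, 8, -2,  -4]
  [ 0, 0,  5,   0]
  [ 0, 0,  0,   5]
A Jordan chain for λ = 5 of length 2:
v_1 = (-3, -1, 0, 0)ᵀ
v_2 = (1, 0, 0, 0)ᵀ

Let N = A − (5)·I. We want v_2 with N^2 v_2 = 0 but N^1 v_2 ≠ 0; then v_{j-1} := N · v_j for j = 2, …, 2.

Pick v_2 = (1, 0, 0, 0)ᵀ.
Then v_1 = N · v_2 = (-3, -1, 0, 0)ᵀ.

Sanity check: (A − (5)·I) v_1 = (0, 0, 0, 0)ᵀ = 0. ✓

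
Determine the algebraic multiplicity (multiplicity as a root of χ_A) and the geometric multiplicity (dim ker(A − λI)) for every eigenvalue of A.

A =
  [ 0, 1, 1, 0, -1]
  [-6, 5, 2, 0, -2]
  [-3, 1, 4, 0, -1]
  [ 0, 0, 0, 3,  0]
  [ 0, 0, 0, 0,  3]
λ = 3: alg = 5, geom = 4

Step 1 — factor the characteristic polynomial to read off the algebraic multiplicities:
  χ_A(x) = (x - 3)^5

Step 2 — compute geometric multiplicities via the rank-nullity identity g(λ) = n − rank(A − λI):
  rank(A − (3)·I) = 1, so dim ker(A − (3)·I) = n − 1 = 4

Summary:
  λ = 3: algebraic multiplicity = 5, geometric multiplicity = 4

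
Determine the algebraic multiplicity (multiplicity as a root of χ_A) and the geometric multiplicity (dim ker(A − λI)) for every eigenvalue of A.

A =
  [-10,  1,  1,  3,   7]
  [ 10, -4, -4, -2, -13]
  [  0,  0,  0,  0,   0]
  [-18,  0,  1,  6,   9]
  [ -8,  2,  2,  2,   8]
λ = 0: alg = 5, geom = 2

Step 1 — factor the characteristic polynomial to read off the algebraic multiplicities:
  χ_A(x) = x^5

Step 2 — compute geometric multiplicities via the rank-nullity identity g(λ) = n − rank(A − λI):
  rank(A − (0)·I) = 3, so dim ker(A − (0)·I) = n − 3 = 2

Summary:
  λ = 0: algebraic multiplicity = 5, geometric multiplicity = 2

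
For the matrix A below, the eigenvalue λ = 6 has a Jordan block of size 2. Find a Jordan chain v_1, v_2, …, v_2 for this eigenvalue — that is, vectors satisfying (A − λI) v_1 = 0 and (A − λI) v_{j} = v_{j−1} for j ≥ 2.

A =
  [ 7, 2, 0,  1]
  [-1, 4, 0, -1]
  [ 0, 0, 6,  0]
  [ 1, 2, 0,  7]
A Jordan chain for λ = 6 of length 2:
v_1 = (1, -1, 0, 1)ᵀ
v_2 = (1, 0, 0, 0)ᵀ

Let N = A − (6)·I. We want v_2 with N^2 v_2 = 0 but N^1 v_2 ≠ 0; then v_{j-1} := N · v_j for j = 2, …, 2.

Pick v_2 = (1, 0, 0, 0)ᵀ.
Then v_1 = N · v_2 = (1, -1, 0, 1)ᵀ.

Sanity check: (A − (6)·I) v_1 = (0, 0, 0, 0)ᵀ = 0. ✓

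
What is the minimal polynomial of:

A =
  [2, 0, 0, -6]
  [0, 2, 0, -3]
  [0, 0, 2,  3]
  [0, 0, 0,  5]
x^2 - 7*x + 10

The characteristic polynomial is χ_A(x) = (x - 5)*(x - 2)^3, so the eigenvalues are known. The minimal polynomial is
  m_A(x) = Π_λ (x − λ)^{k_λ}
where k_λ is the size of the *largest* Jordan block for λ (equivalently, the smallest k with (A − λI)^k v = 0 for every generalised eigenvector v of λ).

  λ = 2: largest Jordan block has size 1, contributing (x − 2)
  λ = 5: largest Jordan block has size 1, contributing (x − 5)

So m_A(x) = (x - 5)*(x - 2) = x^2 - 7*x + 10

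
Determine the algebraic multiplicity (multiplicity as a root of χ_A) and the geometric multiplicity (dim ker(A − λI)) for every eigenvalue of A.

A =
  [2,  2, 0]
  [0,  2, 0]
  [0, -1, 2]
λ = 2: alg = 3, geom = 2

Step 1 — factor the characteristic polynomial to read off the algebraic multiplicities:
  χ_A(x) = (x - 2)^3

Step 2 — compute geometric multiplicities via the rank-nullity identity g(λ) = n − rank(A − λI):
  rank(A − (2)·I) = 1, so dim ker(A − (2)·I) = n − 1 = 2

Summary:
  λ = 2: algebraic multiplicity = 3, geometric multiplicity = 2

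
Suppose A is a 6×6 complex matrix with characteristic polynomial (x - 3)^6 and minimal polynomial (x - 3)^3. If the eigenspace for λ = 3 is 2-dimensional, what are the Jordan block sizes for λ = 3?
Block sizes for λ = 3: [3, 3]

Step 1 — from the characteristic polynomial, algebraic multiplicity of λ = 3 is 6. From dim ker(A − (3)·I) = 2, there are exactly 2 Jordan blocks for λ = 3.
Step 2 — from the minimal polynomial, the factor (x − 3)^3 tells us the largest block for λ = 3 has size 3.
Step 3 — with total size 6, 2 blocks, and largest block 3, the block sizes (in nonincreasing order) are [3, 3].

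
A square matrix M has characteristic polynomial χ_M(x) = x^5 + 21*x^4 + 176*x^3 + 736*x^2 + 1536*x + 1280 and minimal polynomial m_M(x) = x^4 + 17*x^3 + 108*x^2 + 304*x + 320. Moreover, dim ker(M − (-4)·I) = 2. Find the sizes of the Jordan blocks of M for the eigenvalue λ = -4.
Block sizes for λ = -4: [3, 1]

Step 1 — from the characteristic polynomial, algebraic multiplicity of λ = -4 is 4. From dim ker(M − (-4)·I) = 2, there are exactly 2 Jordan blocks for λ = -4.
Step 2 — from the minimal polynomial, the factor (x + 4)^3 tells us the largest block for λ = -4 has size 3.
Step 3 — with total size 4, 2 blocks, and largest block 3, the block sizes (in nonincreasing order) are [3, 1].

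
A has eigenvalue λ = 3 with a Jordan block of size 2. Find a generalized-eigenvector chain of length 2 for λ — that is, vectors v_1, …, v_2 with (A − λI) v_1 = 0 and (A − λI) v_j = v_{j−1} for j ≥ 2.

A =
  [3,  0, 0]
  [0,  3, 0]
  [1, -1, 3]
A Jordan chain for λ = 3 of length 2:
v_1 = (0, 0, 1)ᵀ
v_2 = (1, 0, 0)ᵀ

Let N = A − (3)·I. We want v_2 with N^2 v_2 = 0 but N^1 v_2 ≠ 0; then v_{j-1} := N · v_j for j = 2, …, 2.

Pick v_2 = (1, 0, 0)ᵀ.
Then v_1 = N · v_2 = (0, 0, 1)ᵀ.

Sanity check: (A − (3)·I) v_1 = (0, 0, 0)ᵀ = 0. ✓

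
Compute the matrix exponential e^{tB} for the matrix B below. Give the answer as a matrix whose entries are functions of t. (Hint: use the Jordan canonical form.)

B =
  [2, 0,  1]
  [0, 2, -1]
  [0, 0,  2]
e^{tB} =
  [exp(2*t), 0, t*exp(2*t)]
  [0, exp(2*t), -t*exp(2*t)]
  [0, 0, exp(2*t)]

Strategy: write B = P · J · P⁻¹ where J is a Jordan canonical form, so e^{tB} = P · e^{tJ} · P⁻¹, and e^{tJ} can be computed block-by-block.

B has Jordan form
J =
  [2, 1, 0]
  [0, 2, 0]
  [0, 0, 2]
(up to reordering of blocks).

Per-block formulas:
  For a 1×1 block at λ = 2: exp(t · [2]) = [e^(2t)].
  For a 2×2 Jordan block J_2(2): exp(t · J_2(2)) = e^(2t)·(I + t·N), where N is the 2×2 nilpotent shift.

After assembling e^{tJ} and conjugating by P, we get:

e^{tB} =
  [exp(2*t), 0, t*exp(2*t)]
  [0, exp(2*t), -t*exp(2*t)]
  [0, 0, exp(2*t)]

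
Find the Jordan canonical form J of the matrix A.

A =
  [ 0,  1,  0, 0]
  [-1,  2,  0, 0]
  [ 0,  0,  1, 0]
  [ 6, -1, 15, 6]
J_2(1) ⊕ J_1(1) ⊕ J_1(6)

The characteristic polynomial is
  det(x·I − A) = x^4 - 9*x^3 + 21*x^2 - 19*x + 6 = (x - 6)*(x - 1)^3

Eigenvalues and multiplicities (the geometric multiplicity of λ is n − rank(A − λI), which equals the number of Jordan blocks for λ):
  λ = 1: algebraic multiplicity = 3, geometric multiplicity = 2
  λ = 6: algebraic multiplicity = 1, geometric multiplicity = 1

Determining the block sizes for each eigenvalue:
  λ = 1: 2 blocks summing to 3 forces exactly one block of size 2 and the rest size 1 → block sizes [2, 1]
  λ = 6: one block (gm = 1), so the single block has size am = 1 → block sizes [1]

Assembling the blocks gives a Jordan form
J =
  [1, 1, 0, 0]
  [0, 1, 0, 0]
  [0, 0, 1, 0]
  [0, 0, 0, 6]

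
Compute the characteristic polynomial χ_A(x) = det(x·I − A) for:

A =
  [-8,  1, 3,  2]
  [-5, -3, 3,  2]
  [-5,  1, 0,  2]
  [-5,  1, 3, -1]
x^4 + 12*x^3 + 54*x^2 + 108*x + 81

Expanding det(x·I − A) (e.g. by cofactor expansion or by noting that A is similar to its Jordan form J, which has the same characteristic polynomial as A) gives
  χ_A(x) = x^4 + 12*x^3 + 54*x^2 + 108*x + 81
which factors as (x + 3)^4. The eigenvalues (with algebraic multiplicities) are λ = -3 with multiplicity 4.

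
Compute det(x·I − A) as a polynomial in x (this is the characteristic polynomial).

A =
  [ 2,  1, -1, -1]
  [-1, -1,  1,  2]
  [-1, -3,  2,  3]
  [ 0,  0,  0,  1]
x^4 - 4*x^3 + 6*x^2 - 4*x + 1

Expanding det(x·I − A) (e.g. by cofactor expansion or by noting that A is similar to its Jordan form J, which has the same characteristic polynomial as A) gives
  χ_A(x) = x^4 - 4*x^3 + 6*x^2 - 4*x + 1
which factors as (x - 1)^4. The eigenvalues (with algebraic multiplicities) are λ = 1 with multiplicity 4.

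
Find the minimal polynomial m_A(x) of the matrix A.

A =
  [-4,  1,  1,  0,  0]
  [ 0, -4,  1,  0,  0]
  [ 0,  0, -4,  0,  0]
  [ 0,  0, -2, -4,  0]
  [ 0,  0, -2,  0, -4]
x^3 + 12*x^2 + 48*x + 64

The characteristic polynomial is χ_A(x) = (x + 4)^5, so the eigenvalues are known. The minimal polynomial is
  m_A(x) = Π_λ (x − λ)^{k_λ}
where k_λ is the size of the *largest* Jordan block for λ (equivalently, the smallest k with (A − λI)^k v = 0 for every generalised eigenvector v of λ).

  λ = -4: largest Jordan block has size 3, contributing (x + 4)^3

So m_A(x) = (x + 4)^3 = x^3 + 12*x^2 + 48*x + 64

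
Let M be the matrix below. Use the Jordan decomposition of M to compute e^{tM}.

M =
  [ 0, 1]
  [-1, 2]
e^{tM} =
  [-t*exp(t) + exp(t), t*exp(t)]
  [-t*exp(t), t*exp(t) + exp(t)]

Strategy: write M = P · J · P⁻¹ where J is a Jordan canonical form, so e^{tM} = P · e^{tJ} · P⁻¹, and e^{tJ} can be computed block-by-block.

M has Jordan form
J =
  [1, 1]
  [0, 1]
(up to reordering of blocks).

Per-block formulas:
  For a 2×2 Jordan block J_2(1): exp(t · J_2(1)) = e^(1t)·(I + t·N), where N is the 2×2 nilpotent shift.

After assembling e^{tJ} and conjugating by P, we get:

e^{tM} =
  [-t*exp(t) + exp(t), t*exp(t)]
  [-t*exp(t), t*exp(t) + exp(t)]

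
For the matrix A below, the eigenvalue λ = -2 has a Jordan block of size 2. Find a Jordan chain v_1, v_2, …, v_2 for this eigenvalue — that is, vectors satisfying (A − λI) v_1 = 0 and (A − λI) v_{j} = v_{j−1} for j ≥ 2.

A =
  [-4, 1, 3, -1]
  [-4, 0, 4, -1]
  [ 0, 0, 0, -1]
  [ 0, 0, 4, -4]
A Jordan chain for λ = -2 of length 2:
v_1 = (-2, -4, 0, 0)ᵀ
v_2 = (1, 0, 0, 0)ᵀ

Let N = A − (-2)·I. We want v_2 with N^2 v_2 = 0 but N^1 v_2 ≠ 0; then v_{j-1} := N · v_j for j = 2, …, 2.

Pick v_2 = (1, 0, 0, 0)ᵀ.
Then v_1 = N · v_2 = (-2, -4, 0, 0)ᵀ.

Sanity check: (A − (-2)·I) v_1 = (0, 0, 0, 0)ᵀ = 0. ✓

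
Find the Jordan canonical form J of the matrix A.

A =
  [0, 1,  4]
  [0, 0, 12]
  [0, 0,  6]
J_2(0) ⊕ J_1(6)

The characteristic polynomial is
  det(x·I − A) = x^3 - 6*x^2 = x^2*(x - 6)

Eigenvalues and multiplicities (the geometric multiplicity of λ is n − rank(A − λI), which equals the number of Jordan blocks for λ):
  λ = 0: algebraic multiplicity = 2, geometric multiplicity = 1
  λ = 6: algebraic multiplicity = 1, geometric multiplicity = 1

Determining the block sizes for each eigenvalue:
  λ = 0: one block (gm = 1), so the single block has size am = 2 → block sizes [2]
  λ = 6: one block (gm = 1), so the single block has size am = 1 → block sizes [1]

Assembling the blocks gives a Jordan form
J =
  [0, 1, 0]
  [0, 0, 0]
  [0, 0, 6]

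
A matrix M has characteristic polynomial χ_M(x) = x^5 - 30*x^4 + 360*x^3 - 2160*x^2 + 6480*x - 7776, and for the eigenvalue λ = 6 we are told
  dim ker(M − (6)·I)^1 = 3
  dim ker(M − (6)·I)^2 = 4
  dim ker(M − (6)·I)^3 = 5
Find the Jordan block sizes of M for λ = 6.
Block sizes for λ = 6: [3, 1, 1]

From the dimensions of kernels of powers, the number of Jordan blocks of size at least j is d_j − d_{j−1} where d_j = dim ker(N^j) (with d_0 = 0). Computing the differences gives [3, 1, 1].
The number of blocks of size exactly k is (#blocks of size ≥ k) − (#blocks of size ≥ k + 1), so the partition is: 2 block(s) of size 1, 1 block(s) of size 3.
In nonincreasing order the block sizes are [3, 1, 1].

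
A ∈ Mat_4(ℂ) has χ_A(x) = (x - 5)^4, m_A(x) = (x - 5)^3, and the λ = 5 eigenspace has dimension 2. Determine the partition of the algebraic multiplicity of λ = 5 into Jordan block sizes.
Block sizes for λ = 5: [3, 1]

Step 1 — from the characteristic polynomial, algebraic multiplicity of λ = 5 is 4. From dim ker(A − (5)·I) = 2, there are exactly 2 Jordan blocks for λ = 5.
Step 2 — from the minimal polynomial, the factor (x − 5)^3 tells us the largest block for λ = 5 has size 3.
Step 3 — with total size 4, 2 blocks, and largest block 3, the block sizes (in nonincreasing order) are [3, 1].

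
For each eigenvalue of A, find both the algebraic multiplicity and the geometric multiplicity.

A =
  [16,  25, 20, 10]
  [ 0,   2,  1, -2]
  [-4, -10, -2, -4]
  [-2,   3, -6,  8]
λ = 6: alg = 4, geom = 2

Step 1 — factor the characteristic polynomial to read off the algebraic multiplicities:
  χ_A(x) = (x - 6)^4

Step 2 — compute geometric multiplicities via the rank-nullity identity g(λ) = n − rank(A − λI):
  rank(A − (6)·I) = 2, so dim ker(A − (6)·I) = n − 2 = 2

Summary:
  λ = 6: algebraic multiplicity = 4, geometric multiplicity = 2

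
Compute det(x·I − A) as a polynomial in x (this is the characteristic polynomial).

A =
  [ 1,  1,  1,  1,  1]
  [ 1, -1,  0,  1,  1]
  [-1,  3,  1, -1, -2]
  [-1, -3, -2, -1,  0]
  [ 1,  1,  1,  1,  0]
x^5

Expanding det(x·I − A) (e.g. by cofactor expansion or by noting that A is similar to its Jordan form J, which has the same characteristic polynomial as A) gives
  χ_A(x) = x^5
which factors as x^5. The eigenvalues (with algebraic multiplicities) are λ = 0 with multiplicity 5.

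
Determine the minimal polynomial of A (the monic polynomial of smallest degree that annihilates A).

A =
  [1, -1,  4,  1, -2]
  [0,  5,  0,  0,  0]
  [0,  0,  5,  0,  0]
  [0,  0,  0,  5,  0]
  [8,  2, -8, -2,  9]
x^2 - 10*x + 25

The characteristic polynomial is χ_A(x) = (x - 5)^5, so the eigenvalues are known. The minimal polynomial is
  m_A(x) = Π_λ (x − λ)^{k_λ}
where k_λ is the size of the *largest* Jordan block for λ (equivalently, the smallest k with (A − λI)^k v = 0 for every generalised eigenvector v of λ).

  λ = 5: largest Jordan block has size 2, contributing (x − 5)^2

So m_A(x) = (x - 5)^2 = x^2 - 10*x + 25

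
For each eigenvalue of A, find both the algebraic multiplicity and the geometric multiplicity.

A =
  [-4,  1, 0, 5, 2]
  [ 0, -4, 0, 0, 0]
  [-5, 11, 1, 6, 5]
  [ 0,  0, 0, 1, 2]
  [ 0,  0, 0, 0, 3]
λ = -4: alg = 2, geom = 1; λ = 1: alg = 2, geom = 1; λ = 3: alg = 1, geom = 1

Step 1 — factor the characteristic polynomial to read off the algebraic multiplicities:
  χ_A(x) = (x - 3)*(x - 1)^2*(x + 4)^2

Step 2 — compute geometric multiplicities via the rank-nullity identity g(λ) = n − rank(A − λI):
  rank(A − (-4)·I) = 4, so dim ker(A − (-4)·I) = n − 4 = 1
  rank(A − (1)·I) = 4, so dim ker(A − (1)·I) = n − 4 = 1
  rank(A − (3)·I) = 4, so dim ker(A − (3)·I) = n − 4 = 1

Summary:
  λ = -4: algebraic multiplicity = 2, geometric multiplicity = 1
  λ = 1: algebraic multiplicity = 2, geometric multiplicity = 1
  λ = 3: algebraic multiplicity = 1, geometric multiplicity = 1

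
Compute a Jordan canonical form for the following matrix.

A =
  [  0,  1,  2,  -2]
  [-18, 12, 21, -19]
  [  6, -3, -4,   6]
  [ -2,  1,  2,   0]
J_3(2) ⊕ J_1(2)

The characteristic polynomial is
  det(x·I − A) = x^4 - 8*x^3 + 24*x^2 - 32*x + 16 = (x - 2)^4

Eigenvalues and multiplicities (the geometric multiplicity of λ is n − rank(A − λI), which equals the number of Jordan blocks for λ):
  λ = 2: algebraic multiplicity = 4, geometric multiplicity = 2

Determining the block sizes for each eigenvalue:
  λ = 2: with am = 4 and gm = 2, the partition is not yet determined (e.g. several partitions of 4 into 2 parts exist). Let N = A − (2)·I. Computing rank(N^1) = 2, rank(N^2) = 1, rank(N^3) = 0; the number of blocks of size ≥ j is rank(N^{j−1}) − rank(N^j), giving [2, 1, 1]. So we have 1 block(s) of size 3, 1 block(s) of size 1 → block sizes [3, 1]

Assembling the blocks gives a Jordan form
J =
  [2, 1, 0, 0]
  [0, 2, 1, 0]
  [0, 0, 2, 0]
  [0, 0, 0, 2]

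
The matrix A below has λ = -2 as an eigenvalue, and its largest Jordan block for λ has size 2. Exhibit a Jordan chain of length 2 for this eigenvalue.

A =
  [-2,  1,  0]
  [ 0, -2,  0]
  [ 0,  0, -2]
A Jordan chain for λ = -2 of length 2:
v_1 = (1, 0, 0)ᵀ
v_2 = (0, 1, 0)ᵀ

Let N = A − (-2)·I. We want v_2 with N^2 v_2 = 0 but N^1 v_2 ≠ 0; then v_{j-1} := N · v_j for j = 2, …, 2.

Pick v_2 = (0, 1, 0)ᵀ.
Then v_1 = N · v_2 = (1, 0, 0)ᵀ.

Sanity check: (A − (-2)·I) v_1 = (0, 0, 0)ᵀ = 0. ✓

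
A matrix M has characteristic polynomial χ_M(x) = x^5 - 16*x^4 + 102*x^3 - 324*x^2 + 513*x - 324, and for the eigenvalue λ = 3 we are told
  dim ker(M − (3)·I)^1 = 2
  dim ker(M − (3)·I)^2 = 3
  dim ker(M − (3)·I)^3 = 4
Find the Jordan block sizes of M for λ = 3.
Block sizes for λ = 3: [3, 1]

From the dimensions of kernels of powers, the number of Jordan blocks of size at least j is d_j − d_{j−1} where d_j = dim ker(N^j) (with d_0 = 0). Computing the differences gives [2, 1, 1].
The number of blocks of size exactly k is (#blocks of size ≥ k) − (#blocks of size ≥ k + 1), so the partition is: 1 block(s) of size 1, 1 block(s) of size 3.
In nonincreasing order the block sizes are [3, 1].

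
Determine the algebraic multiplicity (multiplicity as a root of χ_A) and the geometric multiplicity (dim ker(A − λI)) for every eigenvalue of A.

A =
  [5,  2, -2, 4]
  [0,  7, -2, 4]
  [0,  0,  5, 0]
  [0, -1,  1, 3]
λ = 5: alg = 4, geom = 3

Step 1 — factor the characteristic polynomial to read off the algebraic multiplicities:
  χ_A(x) = (x - 5)^4

Step 2 — compute geometric multiplicities via the rank-nullity identity g(λ) = n − rank(A − λI):
  rank(A − (5)·I) = 1, so dim ker(A − (5)·I) = n − 1 = 3

Summary:
  λ = 5: algebraic multiplicity = 4, geometric multiplicity = 3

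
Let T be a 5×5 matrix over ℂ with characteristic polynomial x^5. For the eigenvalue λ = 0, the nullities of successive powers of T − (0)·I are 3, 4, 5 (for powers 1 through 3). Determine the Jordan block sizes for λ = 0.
Block sizes for λ = 0: [3, 1, 1]

From the dimensions of kernels of powers, the number of Jordan blocks of size at least j is d_j − d_{j−1} where d_j = dim ker(N^j) (with d_0 = 0). Computing the differences gives [3, 1, 1].
The number of blocks of size exactly k is (#blocks of size ≥ k) − (#blocks of size ≥ k + 1), so the partition is: 2 block(s) of size 1, 1 block(s) of size 3.
In nonincreasing order the block sizes are [3, 1, 1].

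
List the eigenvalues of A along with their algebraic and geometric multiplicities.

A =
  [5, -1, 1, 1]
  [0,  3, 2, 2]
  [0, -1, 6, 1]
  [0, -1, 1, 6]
λ = 5: alg = 4, geom = 3

Step 1 — factor the characteristic polynomial to read off the algebraic multiplicities:
  χ_A(x) = (x - 5)^4

Step 2 — compute geometric multiplicities via the rank-nullity identity g(λ) = n − rank(A − λI):
  rank(A − (5)·I) = 1, so dim ker(A − (5)·I) = n − 1 = 3

Summary:
  λ = 5: algebraic multiplicity = 4, geometric multiplicity = 3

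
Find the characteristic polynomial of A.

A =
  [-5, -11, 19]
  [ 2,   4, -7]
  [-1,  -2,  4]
x^3 - 3*x^2 + 3*x - 1

Expanding det(x·I − A) (e.g. by cofactor expansion or by noting that A is similar to its Jordan form J, which has the same characteristic polynomial as A) gives
  χ_A(x) = x^3 - 3*x^2 + 3*x - 1
which factors as (x - 1)^3. The eigenvalues (with algebraic multiplicities) are λ = 1 with multiplicity 3.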